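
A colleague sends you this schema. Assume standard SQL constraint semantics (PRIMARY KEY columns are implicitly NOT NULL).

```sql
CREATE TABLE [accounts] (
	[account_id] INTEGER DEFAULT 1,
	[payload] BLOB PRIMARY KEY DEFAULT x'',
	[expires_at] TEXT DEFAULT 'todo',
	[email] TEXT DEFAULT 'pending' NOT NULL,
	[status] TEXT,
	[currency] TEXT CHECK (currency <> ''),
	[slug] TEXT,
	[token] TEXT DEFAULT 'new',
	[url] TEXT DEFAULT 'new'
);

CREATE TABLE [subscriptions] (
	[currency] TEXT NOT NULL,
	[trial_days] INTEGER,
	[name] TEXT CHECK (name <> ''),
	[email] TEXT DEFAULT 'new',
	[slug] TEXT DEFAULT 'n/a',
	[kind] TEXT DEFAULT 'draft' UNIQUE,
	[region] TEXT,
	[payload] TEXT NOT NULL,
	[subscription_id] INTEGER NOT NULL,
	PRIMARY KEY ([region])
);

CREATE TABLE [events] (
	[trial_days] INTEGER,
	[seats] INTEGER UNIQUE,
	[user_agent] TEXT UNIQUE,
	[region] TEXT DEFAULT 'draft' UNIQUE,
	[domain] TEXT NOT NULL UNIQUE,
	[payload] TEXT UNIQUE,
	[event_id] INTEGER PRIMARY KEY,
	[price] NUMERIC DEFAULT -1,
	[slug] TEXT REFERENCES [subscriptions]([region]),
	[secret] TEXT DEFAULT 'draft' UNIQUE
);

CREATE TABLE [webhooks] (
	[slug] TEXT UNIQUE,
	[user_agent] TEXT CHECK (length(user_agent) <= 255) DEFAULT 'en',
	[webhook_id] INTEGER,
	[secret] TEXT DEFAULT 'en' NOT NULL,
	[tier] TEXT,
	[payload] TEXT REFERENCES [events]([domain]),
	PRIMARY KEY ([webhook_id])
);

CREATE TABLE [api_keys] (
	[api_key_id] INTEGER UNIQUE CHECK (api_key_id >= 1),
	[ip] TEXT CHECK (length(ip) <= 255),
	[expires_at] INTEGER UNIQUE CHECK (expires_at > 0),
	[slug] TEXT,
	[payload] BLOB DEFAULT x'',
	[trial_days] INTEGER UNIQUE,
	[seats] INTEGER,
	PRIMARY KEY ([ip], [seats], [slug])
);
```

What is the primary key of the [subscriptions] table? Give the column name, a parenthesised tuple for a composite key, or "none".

region is declared PRIMARY KEY as a table-level PRIMARY KEY clause.

region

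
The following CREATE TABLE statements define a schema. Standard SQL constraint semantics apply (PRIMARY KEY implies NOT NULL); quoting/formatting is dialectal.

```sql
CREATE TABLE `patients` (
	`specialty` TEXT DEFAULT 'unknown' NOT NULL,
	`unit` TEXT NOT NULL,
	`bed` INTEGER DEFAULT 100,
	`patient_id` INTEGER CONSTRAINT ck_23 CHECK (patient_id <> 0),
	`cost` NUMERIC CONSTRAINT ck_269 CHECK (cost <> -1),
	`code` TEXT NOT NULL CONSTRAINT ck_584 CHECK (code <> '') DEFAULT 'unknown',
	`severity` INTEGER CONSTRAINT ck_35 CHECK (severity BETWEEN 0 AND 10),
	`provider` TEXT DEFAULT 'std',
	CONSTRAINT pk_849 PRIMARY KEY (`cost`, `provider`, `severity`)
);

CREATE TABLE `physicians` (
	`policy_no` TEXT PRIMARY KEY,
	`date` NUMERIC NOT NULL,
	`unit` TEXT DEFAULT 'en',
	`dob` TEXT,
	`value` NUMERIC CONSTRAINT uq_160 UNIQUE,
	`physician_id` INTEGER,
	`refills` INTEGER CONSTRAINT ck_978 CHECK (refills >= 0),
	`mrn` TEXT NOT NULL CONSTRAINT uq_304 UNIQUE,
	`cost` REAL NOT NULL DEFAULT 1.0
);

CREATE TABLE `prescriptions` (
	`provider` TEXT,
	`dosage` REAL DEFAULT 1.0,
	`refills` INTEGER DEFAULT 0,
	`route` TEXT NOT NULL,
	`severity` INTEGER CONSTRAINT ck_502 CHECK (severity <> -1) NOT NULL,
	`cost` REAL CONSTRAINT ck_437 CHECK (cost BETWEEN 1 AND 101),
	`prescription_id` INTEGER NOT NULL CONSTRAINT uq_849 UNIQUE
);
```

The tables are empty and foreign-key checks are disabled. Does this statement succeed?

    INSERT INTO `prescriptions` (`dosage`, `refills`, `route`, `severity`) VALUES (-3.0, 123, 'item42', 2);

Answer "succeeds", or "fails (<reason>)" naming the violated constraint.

prescription_id is omitted from the column list and has no DEFAULT, so it would receive NULL.
But prescription_id is declared NOT NULL.

fails (NOT NULL on prescription_id)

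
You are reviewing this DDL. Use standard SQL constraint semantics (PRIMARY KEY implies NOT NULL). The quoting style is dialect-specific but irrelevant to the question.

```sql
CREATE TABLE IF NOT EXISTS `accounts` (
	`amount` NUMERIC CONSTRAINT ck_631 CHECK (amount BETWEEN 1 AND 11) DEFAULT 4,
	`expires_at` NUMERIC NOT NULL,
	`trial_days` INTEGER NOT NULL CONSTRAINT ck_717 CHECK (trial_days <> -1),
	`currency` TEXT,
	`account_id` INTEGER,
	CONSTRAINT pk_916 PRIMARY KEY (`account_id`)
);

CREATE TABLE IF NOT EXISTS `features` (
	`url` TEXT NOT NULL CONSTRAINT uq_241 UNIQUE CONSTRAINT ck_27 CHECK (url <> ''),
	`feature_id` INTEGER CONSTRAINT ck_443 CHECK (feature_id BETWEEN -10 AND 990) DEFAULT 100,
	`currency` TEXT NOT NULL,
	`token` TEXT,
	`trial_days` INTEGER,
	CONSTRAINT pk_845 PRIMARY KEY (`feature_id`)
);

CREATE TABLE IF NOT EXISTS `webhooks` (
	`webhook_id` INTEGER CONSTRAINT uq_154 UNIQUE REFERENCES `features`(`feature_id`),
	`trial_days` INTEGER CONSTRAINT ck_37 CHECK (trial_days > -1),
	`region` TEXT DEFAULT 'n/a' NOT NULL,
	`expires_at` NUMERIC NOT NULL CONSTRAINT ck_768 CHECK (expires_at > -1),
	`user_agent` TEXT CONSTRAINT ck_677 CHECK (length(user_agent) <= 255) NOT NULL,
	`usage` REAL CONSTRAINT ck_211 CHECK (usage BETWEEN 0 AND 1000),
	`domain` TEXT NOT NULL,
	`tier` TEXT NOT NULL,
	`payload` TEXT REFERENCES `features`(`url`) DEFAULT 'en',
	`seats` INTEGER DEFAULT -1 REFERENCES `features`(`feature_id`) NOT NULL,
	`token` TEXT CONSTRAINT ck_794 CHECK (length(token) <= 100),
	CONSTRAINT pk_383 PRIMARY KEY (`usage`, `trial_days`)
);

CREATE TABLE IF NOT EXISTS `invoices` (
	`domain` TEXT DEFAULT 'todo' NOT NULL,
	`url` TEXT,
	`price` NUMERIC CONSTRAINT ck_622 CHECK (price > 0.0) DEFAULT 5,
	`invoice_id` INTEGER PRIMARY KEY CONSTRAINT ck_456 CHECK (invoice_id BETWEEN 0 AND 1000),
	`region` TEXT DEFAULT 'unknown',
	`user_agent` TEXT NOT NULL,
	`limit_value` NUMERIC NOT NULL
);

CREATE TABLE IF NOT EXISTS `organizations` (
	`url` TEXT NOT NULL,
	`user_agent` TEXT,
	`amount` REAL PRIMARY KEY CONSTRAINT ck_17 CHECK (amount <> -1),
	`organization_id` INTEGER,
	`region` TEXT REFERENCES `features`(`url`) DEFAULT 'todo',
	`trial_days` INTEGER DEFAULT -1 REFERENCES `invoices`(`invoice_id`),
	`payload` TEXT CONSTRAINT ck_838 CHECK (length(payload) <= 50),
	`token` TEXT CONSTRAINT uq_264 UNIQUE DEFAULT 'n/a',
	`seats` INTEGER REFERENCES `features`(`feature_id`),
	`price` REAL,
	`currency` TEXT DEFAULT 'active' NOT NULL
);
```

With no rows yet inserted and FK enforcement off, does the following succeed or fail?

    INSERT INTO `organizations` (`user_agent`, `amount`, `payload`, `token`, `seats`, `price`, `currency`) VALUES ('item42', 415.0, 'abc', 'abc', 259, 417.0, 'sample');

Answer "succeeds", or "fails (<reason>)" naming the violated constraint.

url is omitted from the column list and has no DEFAULT, so it would receive NULL.
But url is declared NOT NULL.

fails (NOT NULL on url)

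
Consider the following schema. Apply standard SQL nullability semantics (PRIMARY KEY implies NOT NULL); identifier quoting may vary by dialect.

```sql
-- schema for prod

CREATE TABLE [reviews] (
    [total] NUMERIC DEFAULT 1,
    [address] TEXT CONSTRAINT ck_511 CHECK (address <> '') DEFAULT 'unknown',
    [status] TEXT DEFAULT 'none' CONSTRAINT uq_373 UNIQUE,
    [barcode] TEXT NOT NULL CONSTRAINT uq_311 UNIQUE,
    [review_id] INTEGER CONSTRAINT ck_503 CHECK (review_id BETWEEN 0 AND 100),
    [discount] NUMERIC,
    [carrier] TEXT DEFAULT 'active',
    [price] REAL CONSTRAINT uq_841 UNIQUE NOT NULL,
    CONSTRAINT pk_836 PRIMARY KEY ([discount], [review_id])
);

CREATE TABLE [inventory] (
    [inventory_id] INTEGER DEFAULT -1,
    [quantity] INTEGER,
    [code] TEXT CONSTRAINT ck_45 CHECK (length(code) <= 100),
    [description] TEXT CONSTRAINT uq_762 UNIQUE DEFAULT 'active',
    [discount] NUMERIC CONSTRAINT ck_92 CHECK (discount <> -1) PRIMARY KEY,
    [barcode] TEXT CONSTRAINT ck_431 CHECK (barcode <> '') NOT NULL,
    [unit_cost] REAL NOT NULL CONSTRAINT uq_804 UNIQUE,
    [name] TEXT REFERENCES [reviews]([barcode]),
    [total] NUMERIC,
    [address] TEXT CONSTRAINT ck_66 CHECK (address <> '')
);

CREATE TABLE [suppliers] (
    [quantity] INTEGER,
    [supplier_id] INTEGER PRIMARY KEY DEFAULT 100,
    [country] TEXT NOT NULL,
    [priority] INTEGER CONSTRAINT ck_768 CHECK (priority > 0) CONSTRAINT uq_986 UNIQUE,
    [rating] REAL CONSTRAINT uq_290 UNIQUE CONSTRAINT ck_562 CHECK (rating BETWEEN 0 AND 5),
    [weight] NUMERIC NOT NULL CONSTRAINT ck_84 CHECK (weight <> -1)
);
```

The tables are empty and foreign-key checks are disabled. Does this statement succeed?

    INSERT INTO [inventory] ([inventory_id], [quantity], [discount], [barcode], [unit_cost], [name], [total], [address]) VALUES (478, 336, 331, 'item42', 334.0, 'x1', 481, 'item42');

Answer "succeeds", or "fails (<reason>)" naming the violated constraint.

NOT NULL columns: barcode is supplied; discount is supplied; unit_cost is supplied.
CHECK constraints: 331 satisfies (discount <> -1); 'item42' satisfies (barcode <> ''); 'item42' satisfies (address <> '').
No constraint is violated.

succeeds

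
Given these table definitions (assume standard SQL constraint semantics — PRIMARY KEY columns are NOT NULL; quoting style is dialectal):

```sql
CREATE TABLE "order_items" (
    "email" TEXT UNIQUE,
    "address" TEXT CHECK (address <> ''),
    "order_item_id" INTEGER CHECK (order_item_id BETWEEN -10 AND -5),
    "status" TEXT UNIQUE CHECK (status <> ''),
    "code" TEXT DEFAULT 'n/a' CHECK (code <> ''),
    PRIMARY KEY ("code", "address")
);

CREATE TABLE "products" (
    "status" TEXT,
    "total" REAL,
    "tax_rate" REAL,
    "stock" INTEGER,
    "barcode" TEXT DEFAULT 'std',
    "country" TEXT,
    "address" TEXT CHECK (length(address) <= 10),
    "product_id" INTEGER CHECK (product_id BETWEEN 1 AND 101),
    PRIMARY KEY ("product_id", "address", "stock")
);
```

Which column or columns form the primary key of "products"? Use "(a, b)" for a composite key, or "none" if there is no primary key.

A table-level PRIMARY KEY clause names 3 columns: product_id, address, stock.
This is a composite key — the combination is unique, not each column individually.

(product_id, address, stock)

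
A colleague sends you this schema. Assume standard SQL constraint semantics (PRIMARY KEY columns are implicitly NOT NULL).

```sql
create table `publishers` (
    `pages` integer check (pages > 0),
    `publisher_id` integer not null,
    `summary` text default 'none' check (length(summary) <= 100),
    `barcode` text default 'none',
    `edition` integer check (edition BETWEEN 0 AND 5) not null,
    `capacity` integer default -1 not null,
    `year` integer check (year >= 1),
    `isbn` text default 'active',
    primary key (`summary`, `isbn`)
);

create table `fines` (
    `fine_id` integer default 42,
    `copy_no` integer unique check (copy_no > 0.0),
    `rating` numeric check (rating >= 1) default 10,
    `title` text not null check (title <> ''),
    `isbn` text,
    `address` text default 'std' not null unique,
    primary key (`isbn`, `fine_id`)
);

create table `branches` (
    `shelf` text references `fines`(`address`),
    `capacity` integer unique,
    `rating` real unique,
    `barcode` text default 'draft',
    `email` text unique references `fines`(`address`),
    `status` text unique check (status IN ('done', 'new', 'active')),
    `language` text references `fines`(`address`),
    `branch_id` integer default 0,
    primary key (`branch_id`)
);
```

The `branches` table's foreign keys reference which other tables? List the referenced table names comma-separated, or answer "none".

fines

- shelf REFERENCES fines(address).
- email REFERENCES fines(address).
- language REFERENCES fines(address).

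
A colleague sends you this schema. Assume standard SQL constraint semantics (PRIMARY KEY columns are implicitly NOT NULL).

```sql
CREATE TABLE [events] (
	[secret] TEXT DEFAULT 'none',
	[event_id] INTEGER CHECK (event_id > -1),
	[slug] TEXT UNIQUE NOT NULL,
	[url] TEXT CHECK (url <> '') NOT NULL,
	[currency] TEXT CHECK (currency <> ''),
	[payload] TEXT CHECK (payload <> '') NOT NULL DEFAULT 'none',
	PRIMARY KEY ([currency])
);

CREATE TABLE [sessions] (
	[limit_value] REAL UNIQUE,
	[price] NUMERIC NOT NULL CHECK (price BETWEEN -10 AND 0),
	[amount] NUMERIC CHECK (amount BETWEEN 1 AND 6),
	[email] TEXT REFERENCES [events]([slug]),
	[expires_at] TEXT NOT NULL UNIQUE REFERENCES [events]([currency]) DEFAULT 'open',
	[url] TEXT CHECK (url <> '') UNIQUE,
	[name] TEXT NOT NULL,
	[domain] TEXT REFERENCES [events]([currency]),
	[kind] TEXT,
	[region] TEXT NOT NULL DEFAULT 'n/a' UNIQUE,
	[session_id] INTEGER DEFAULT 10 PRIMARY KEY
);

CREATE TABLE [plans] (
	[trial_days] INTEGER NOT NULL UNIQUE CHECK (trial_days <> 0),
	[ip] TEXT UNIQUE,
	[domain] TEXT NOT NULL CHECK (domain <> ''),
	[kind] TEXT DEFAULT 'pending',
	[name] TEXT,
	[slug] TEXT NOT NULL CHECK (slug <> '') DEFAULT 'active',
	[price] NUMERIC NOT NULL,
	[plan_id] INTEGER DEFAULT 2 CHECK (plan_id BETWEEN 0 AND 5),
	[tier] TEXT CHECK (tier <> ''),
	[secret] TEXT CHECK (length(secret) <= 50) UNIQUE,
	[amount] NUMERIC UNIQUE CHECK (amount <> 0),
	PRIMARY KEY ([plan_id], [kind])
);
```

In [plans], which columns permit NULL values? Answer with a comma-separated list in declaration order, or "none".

ip, name, tier, secret, amount

- trial_days: declared NOT NULL → not nullable.
- ip: UNIQUE does not imply NOT NULL → nullable.
- domain: declared NOT NULL → not nullable.
- kind: part of the PRIMARY KEY, which implies NOT NULL → not nullable.
- name: no NOT NULL constraint applies → nullable.
- slug: declared NOT NULL → not nullable.
- price: declared NOT NULL → not nullable.
- plan_id: part of the PRIMARY KEY, which implies NOT NULL → not nullable.
- tier: CHECK does not forbid NULL (a CHECK constraint passes when its expression is NULL) → nullable.
- secret: CHECK does not forbid NULL (a CHECK constraint passes when its expression is NULL) → nullable.
- amount: CHECK does not forbid NULL (a CHECK constraint passes when its expression is NULL) → nullable.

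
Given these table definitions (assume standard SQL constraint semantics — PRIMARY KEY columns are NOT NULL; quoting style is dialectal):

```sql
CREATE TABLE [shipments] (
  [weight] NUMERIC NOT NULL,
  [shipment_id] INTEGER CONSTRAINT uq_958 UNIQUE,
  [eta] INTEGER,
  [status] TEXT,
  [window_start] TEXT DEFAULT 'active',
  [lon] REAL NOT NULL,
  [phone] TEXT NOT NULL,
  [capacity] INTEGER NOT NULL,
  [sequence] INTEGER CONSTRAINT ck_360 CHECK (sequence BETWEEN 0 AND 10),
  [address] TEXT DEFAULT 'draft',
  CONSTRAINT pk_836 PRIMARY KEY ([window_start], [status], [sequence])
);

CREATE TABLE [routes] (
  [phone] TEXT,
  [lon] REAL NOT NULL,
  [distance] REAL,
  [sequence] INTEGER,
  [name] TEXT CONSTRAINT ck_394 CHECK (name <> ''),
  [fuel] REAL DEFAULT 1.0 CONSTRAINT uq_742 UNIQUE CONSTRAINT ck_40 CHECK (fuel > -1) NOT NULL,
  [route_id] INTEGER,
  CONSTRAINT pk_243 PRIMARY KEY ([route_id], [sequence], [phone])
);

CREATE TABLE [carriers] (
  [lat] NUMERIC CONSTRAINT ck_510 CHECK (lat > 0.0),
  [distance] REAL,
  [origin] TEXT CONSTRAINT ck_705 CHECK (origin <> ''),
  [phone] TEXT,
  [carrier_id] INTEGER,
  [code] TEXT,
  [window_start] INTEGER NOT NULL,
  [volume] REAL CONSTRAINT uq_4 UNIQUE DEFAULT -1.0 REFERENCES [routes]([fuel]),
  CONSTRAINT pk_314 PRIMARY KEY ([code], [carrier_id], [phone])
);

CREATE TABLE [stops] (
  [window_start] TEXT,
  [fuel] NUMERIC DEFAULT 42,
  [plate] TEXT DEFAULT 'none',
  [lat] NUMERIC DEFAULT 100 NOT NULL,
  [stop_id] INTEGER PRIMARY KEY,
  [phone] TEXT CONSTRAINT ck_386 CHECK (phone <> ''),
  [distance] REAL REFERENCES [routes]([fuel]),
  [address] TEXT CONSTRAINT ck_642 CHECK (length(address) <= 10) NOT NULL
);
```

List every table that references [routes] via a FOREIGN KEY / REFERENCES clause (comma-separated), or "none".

carriers, stops

- carriers.volume references routes(fuel).
- stops.distance references routes(fuel).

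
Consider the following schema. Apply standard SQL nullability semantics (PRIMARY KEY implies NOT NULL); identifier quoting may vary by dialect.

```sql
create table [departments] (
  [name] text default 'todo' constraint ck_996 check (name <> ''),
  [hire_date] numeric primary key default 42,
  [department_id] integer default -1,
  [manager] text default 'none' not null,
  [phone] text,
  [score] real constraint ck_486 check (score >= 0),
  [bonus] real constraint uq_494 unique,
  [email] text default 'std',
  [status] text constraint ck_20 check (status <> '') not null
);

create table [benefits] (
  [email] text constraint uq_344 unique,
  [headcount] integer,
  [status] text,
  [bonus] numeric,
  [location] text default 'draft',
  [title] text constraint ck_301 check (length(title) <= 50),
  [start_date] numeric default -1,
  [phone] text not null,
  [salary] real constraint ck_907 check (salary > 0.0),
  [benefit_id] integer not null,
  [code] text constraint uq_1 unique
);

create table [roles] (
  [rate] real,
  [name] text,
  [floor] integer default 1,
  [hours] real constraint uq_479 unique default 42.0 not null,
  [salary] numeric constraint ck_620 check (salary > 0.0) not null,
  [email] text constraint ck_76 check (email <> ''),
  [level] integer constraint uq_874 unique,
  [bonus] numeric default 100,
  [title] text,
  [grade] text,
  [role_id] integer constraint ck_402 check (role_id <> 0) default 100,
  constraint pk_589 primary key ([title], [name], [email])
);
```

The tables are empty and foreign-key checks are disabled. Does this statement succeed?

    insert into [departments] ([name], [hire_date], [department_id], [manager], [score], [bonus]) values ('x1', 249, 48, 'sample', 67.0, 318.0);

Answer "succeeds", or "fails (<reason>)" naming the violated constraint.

fails (NOT NULL on status)

status is omitted from the column list and has no DEFAULT, so it would receive NULL.
But status is declared NOT NULL.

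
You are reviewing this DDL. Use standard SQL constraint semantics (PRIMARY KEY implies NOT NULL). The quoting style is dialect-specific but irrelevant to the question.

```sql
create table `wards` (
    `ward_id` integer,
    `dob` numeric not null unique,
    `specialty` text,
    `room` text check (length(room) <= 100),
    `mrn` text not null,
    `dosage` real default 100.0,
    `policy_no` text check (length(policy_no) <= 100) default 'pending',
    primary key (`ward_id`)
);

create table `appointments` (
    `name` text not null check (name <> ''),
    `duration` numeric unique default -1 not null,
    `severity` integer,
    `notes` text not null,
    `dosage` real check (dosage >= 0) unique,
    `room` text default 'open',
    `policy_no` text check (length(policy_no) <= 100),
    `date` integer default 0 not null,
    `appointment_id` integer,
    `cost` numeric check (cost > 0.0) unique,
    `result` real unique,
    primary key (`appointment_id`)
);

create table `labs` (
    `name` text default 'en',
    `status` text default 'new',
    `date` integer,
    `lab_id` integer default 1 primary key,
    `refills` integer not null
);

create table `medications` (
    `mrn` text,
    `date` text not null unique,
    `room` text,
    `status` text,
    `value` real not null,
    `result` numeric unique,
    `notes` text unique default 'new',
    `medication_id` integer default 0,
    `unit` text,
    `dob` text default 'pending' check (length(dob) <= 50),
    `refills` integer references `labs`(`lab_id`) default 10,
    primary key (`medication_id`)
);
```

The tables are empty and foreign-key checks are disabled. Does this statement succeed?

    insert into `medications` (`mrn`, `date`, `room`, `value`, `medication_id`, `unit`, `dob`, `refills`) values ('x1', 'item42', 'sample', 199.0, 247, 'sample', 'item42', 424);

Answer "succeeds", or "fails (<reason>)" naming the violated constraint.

succeeds

NOT NULL columns: date is supplied; medication_id is supplied; value is supplied.
CHECK constraints: 'item42' satisfies (length(dob) <= 50).
No constraint is violated.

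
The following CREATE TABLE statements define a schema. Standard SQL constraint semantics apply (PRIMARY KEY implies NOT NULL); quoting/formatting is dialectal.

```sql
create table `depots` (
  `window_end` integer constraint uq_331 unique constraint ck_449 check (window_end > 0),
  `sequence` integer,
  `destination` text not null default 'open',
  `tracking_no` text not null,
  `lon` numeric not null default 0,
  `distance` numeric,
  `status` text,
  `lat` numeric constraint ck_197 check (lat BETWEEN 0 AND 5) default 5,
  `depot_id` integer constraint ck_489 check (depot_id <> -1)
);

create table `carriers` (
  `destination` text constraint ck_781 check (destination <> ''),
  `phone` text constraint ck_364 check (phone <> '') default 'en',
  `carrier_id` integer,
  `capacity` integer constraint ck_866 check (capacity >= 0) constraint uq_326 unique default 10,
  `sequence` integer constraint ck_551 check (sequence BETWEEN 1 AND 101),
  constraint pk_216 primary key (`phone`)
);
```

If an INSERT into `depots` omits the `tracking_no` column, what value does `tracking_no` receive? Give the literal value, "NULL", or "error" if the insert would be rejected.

error

tracking_no has no DEFAULT clause.
Omitting it would insert NULL, but it is declared NOT NULL, so the INSERT fails.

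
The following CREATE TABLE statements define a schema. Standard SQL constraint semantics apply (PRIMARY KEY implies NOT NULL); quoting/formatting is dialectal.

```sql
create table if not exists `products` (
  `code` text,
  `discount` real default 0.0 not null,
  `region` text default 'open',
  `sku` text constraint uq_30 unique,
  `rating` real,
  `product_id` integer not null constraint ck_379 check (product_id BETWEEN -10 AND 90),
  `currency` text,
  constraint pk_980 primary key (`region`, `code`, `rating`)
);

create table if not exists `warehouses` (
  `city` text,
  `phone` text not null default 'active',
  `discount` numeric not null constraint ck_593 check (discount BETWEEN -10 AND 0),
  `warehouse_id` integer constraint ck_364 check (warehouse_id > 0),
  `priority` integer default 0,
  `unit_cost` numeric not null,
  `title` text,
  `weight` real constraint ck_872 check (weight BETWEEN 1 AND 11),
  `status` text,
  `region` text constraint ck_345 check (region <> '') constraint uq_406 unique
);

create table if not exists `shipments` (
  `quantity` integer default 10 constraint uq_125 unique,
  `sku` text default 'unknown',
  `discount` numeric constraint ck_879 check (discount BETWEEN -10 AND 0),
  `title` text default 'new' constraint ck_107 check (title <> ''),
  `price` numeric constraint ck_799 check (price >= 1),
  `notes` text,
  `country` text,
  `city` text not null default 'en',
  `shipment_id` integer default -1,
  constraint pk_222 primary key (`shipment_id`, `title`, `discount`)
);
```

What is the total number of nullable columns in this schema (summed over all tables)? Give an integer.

14

products: 2 nullable (sku, currency — PK (region, code, rating) and explicit NOT NULL columns excluded).
warehouses: 7 nullable (city, warehouse_id, priority, title, weight, status, region — PK none and explicit NOT NULL columns excluded).
shipments: 5 nullable (quantity, sku, price, notes, country — PK (shipment_id, title, discount) and explicit NOT NULL columns excluded).
Total: 2 + 7 + 5 = 14.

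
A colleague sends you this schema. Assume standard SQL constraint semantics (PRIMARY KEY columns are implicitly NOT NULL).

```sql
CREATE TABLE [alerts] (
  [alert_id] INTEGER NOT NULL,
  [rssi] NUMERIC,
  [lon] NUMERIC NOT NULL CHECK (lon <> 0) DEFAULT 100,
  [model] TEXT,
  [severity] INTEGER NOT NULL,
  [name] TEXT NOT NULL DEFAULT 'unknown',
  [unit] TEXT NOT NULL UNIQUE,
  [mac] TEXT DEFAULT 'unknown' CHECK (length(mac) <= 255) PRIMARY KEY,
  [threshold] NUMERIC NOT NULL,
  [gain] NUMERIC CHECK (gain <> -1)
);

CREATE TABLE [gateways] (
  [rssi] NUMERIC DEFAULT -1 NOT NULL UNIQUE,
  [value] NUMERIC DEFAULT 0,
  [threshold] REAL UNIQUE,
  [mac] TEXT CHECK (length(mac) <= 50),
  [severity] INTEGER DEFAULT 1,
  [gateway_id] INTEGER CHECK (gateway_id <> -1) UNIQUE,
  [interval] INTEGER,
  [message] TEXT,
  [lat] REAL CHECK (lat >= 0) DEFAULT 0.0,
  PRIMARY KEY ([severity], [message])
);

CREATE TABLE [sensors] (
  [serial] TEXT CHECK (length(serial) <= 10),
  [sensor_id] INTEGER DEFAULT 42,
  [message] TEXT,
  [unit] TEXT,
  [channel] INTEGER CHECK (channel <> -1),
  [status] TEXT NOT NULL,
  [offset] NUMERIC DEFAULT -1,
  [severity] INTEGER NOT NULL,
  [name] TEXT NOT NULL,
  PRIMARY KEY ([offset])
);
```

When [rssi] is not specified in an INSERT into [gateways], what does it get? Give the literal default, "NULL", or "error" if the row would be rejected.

-1

rssi has an explicit DEFAULT -1.
When the column is omitted from an INSERT, that default is used.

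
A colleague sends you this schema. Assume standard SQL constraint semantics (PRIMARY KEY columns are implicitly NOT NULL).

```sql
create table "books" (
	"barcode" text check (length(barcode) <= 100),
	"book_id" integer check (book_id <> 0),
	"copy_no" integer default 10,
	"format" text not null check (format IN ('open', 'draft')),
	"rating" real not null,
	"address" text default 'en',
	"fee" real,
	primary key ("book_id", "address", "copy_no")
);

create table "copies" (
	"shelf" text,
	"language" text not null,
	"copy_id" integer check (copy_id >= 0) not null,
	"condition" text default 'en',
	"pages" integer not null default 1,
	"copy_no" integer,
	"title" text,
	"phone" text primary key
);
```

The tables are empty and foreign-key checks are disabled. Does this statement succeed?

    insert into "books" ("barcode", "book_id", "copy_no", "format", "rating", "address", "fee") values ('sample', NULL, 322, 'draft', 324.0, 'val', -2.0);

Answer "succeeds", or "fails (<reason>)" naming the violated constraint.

book_id is explicitly set to NULL, but book_id is part of the PRIMARY KEY (implied NOT NULL).

fails (NOT NULL on book_id)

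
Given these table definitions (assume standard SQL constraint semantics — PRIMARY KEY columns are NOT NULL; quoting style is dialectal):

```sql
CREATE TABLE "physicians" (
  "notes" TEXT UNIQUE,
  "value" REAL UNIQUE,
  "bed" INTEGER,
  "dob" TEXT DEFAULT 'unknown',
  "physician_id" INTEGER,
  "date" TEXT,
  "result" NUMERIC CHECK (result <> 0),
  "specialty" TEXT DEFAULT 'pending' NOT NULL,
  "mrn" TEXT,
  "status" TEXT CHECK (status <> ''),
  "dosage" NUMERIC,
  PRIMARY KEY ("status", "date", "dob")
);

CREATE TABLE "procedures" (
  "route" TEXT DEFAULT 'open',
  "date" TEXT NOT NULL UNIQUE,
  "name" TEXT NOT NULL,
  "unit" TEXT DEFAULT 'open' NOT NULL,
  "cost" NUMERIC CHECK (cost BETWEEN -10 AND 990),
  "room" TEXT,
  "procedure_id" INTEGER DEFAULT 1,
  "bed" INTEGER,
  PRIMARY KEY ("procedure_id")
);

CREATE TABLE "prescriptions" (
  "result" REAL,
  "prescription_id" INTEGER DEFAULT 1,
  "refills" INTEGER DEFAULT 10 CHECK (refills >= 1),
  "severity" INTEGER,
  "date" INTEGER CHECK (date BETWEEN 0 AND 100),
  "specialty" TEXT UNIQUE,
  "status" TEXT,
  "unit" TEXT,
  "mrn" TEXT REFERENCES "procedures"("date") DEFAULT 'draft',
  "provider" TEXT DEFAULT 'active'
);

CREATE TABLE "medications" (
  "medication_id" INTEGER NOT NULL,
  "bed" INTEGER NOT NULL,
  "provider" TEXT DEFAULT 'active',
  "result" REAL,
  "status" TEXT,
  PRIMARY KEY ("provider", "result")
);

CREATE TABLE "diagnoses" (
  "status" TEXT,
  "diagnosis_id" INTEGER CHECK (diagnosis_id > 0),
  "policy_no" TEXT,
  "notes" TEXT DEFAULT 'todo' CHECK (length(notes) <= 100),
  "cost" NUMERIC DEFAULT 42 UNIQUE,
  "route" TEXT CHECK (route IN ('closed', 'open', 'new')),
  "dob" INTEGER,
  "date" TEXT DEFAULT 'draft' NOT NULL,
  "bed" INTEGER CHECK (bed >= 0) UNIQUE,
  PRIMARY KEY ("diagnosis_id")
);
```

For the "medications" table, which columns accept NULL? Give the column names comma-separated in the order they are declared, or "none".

status

- medication_id: declared NOT NULL → not nullable.
- bed: declared NOT NULL → not nullable.
- provider: part of the PRIMARY KEY, which implies NOT NULL → not nullable.
- result: part of the PRIMARY KEY, which implies NOT NULL → not nullable.
- status: no NOT NULL constraint applies → nullable.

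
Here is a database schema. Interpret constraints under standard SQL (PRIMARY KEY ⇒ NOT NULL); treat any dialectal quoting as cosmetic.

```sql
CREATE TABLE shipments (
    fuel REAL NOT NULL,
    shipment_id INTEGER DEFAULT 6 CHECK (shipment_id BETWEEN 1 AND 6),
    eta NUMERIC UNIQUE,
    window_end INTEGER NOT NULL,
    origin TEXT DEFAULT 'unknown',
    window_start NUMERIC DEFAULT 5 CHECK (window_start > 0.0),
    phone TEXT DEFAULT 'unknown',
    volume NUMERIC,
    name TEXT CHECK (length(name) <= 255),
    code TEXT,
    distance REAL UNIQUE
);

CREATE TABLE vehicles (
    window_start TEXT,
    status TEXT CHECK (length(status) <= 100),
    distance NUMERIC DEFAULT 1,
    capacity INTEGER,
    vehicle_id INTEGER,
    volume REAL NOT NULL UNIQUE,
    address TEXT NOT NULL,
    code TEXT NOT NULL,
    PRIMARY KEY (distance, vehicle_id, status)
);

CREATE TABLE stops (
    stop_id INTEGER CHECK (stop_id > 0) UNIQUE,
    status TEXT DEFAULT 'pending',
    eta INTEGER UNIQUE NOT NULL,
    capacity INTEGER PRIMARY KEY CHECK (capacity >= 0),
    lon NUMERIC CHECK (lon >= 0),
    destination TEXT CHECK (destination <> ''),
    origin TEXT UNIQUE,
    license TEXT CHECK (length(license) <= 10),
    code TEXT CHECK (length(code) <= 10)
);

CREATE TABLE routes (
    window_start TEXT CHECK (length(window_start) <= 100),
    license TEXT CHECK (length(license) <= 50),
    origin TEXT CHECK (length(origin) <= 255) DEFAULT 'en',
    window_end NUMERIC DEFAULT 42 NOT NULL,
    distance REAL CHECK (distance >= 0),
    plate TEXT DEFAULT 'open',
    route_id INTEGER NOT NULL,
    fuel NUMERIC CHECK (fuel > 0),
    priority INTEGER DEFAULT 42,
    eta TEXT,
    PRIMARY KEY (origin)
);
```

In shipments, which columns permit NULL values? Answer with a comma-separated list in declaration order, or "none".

- fuel: declared NOT NULL → not nullable.
- shipment_id: CHECK does not forbid NULL (a CHECK constraint passes when its expression is NULL) → nullable.
- eta: UNIQUE does not imply NOT NULL → nullable.
- window_end: declared NOT NULL → not nullable.
- origin: DEFAULT only fills an omitted column; an explicit NULL is still allowed → nullable.
- window_start: CHECK does not forbid NULL (a CHECK constraint passes when its expression is NULL) → nullable.
- phone: DEFAULT only fills an omitted column; an explicit NULL is still allowed → nullable.
- volume: no NOT NULL constraint applies → nullable.
- name: CHECK does not forbid NULL (a CHECK constraint passes when its expression is NULL) → nullable.
- code: no NOT NULL constraint applies → nullable.
- distance: UNIQUE does not imply NOT NULL → nullable.

shipment_id, eta, origin, window_start, phone, volume, name, code, distance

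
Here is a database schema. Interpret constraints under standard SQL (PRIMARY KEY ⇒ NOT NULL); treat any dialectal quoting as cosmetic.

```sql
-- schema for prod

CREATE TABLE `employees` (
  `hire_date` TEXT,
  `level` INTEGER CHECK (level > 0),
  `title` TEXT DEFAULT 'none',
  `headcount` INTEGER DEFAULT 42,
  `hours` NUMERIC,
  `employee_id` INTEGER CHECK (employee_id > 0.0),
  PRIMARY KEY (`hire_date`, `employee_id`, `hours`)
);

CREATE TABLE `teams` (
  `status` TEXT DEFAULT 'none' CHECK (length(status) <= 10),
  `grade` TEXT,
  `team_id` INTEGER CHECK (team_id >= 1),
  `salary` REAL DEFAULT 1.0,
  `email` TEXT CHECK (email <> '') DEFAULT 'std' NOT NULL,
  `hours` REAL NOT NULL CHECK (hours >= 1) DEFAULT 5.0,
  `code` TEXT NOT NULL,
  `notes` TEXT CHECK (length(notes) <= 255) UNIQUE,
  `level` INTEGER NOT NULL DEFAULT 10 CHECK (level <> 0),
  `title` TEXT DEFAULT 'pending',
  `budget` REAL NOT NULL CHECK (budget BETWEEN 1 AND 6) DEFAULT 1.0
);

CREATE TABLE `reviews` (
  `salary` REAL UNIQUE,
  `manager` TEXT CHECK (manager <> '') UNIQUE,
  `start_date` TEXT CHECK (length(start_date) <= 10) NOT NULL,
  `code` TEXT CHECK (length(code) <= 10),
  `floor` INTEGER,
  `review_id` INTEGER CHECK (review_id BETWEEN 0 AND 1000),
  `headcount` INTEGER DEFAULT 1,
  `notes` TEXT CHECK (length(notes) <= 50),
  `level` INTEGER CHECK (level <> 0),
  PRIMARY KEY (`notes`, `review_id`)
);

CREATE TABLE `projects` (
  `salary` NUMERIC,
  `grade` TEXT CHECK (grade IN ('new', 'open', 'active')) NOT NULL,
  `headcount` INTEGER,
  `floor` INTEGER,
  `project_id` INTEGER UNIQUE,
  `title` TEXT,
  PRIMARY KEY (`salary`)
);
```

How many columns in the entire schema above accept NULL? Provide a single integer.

employees: 3 nullable (level, title, headcount — PK (hire_date, employee_id, hours) and explicit NOT NULL columns excluded).
teams: 6 nullable (status, grade, team_id, salary, notes, title — PK none and explicit NOT NULL columns excluded).
reviews: 6 nullable (salary, manager, code, floor, headcount, level — PK (notes, review_id) and explicit NOT NULL columns excluded).
projects: 4 nullable (headcount, floor, project_id, title — PK (salary) and explicit NOT NULL columns excluded).
Total: 3 + 6 + 6 + 4 = 19.

19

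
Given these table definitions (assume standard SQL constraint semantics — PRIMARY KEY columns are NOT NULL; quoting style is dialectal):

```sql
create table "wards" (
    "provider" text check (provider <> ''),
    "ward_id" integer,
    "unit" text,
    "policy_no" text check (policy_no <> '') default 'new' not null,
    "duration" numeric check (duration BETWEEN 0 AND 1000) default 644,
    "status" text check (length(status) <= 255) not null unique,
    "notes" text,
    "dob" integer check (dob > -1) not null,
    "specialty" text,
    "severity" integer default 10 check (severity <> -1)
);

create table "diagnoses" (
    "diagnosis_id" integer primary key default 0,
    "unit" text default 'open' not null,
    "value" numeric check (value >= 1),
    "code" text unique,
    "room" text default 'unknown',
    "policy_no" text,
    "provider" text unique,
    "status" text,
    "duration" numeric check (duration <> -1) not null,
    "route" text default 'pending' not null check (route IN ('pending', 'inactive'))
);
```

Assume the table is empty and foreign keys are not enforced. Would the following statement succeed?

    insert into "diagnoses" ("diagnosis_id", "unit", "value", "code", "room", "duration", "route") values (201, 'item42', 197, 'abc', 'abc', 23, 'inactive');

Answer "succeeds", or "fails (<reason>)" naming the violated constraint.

NOT NULL columns: diagnosis_id is supplied; duration is supplied; route is supplied; unit is supplied.
CHECK constraints: 197 satisfies (value >= 1); 23 satisfies (duration <> -1); 'inactive' satisfies (route IN ('pending', 'inactive')).
No constraint is violated.

succeeds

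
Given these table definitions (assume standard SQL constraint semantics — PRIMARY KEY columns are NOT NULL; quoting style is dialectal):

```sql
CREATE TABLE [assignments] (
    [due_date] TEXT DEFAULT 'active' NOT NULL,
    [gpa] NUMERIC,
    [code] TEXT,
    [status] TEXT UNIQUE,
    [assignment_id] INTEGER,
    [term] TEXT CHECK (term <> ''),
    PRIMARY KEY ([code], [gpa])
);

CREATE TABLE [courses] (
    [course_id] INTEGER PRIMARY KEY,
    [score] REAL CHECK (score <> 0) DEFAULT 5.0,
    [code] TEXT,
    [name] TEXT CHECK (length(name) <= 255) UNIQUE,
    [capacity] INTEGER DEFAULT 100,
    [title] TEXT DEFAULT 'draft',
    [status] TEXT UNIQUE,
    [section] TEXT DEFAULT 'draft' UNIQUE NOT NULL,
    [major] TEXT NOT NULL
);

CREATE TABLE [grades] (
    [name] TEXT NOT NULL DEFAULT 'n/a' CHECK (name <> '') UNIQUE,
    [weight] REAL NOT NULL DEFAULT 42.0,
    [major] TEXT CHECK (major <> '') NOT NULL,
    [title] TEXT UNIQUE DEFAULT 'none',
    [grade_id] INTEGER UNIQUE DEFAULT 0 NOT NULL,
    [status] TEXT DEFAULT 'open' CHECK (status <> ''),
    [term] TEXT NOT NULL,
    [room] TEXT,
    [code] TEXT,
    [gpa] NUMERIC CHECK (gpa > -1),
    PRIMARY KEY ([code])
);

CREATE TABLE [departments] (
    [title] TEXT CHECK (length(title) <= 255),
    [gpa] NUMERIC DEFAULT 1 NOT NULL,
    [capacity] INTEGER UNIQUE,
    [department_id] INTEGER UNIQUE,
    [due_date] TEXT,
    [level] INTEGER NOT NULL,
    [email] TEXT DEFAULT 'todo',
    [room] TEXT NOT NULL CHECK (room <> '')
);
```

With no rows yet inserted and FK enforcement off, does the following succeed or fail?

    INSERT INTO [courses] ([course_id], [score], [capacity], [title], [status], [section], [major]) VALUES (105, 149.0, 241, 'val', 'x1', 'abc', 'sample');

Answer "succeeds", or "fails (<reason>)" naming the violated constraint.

NOT NULL columns: course_id is supplied; major is supplied; section is supplied.
CHECK constraints: 149.0 satisfies (score <> 0).
No constraint is violated.

succeeds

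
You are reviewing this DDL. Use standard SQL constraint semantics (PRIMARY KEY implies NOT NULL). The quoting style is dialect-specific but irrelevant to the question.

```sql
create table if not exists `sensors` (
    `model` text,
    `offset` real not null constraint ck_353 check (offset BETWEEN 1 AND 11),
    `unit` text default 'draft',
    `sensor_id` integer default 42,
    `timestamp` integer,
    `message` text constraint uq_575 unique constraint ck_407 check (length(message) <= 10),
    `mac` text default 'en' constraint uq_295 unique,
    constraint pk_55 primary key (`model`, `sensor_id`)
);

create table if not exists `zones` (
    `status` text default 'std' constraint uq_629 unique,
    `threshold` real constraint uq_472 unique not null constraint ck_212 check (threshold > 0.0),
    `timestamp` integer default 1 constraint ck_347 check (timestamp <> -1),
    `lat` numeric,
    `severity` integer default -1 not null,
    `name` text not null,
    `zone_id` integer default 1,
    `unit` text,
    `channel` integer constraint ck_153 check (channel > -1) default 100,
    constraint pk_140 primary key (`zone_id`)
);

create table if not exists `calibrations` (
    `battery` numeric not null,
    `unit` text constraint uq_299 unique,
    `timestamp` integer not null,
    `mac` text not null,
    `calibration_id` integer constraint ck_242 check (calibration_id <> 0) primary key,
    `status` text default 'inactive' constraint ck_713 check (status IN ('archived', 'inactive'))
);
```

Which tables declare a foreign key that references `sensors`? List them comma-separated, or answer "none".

No REFERENCES clause anywhere in the schema names sensors.

none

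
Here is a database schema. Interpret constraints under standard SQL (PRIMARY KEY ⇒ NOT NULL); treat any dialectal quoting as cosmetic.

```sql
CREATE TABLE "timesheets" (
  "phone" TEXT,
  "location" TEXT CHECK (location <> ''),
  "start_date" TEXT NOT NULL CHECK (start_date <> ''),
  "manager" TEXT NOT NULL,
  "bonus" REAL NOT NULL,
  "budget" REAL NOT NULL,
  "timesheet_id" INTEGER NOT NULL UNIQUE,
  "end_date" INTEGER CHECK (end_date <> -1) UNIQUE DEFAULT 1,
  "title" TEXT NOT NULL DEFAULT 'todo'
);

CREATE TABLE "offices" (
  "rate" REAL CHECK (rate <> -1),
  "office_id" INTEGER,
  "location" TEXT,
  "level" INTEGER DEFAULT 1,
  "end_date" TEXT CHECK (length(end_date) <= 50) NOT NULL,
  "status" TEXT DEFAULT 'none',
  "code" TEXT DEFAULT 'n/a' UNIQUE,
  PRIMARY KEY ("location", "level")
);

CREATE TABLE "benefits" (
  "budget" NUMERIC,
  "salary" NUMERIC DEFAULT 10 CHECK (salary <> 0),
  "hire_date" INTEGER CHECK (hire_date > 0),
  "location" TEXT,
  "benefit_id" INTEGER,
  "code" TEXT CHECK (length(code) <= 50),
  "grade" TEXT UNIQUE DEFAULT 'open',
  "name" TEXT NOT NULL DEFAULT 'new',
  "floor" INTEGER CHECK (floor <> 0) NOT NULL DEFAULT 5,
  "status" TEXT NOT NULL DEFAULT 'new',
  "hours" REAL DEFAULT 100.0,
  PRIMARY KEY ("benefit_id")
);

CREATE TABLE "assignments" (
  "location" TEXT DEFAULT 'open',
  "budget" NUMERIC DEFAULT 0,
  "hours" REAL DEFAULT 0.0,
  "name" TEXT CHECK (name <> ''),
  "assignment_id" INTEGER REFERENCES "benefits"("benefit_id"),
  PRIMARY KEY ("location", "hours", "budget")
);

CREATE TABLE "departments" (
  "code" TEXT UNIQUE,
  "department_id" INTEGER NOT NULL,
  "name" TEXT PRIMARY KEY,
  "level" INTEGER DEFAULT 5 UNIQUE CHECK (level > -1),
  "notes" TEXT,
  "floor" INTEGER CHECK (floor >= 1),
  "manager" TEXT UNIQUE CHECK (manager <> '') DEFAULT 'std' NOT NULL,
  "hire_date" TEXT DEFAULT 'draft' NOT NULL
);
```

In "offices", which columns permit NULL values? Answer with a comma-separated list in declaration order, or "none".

- rate: CHECK does not forbid NULL (a CHECK constraint passes when its expression is NULL) → nullable.
- office_id: no NOT NULL constraint applies → nullable.
- location: part of the PRIMARY KEY, which implies NOT NULL → not nullable.
- level: part of the PRIMARY KEY, which implies NOT NULL → not nullable.
- end_date: declared NOT NULL → not nullable.
- status: DEFAULT only fills an omitted column; an explicit NULL is still allowed → nullable.
- code: UNIQUE does not imply NOT NULL → nullable.

rate, office_id, status, code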